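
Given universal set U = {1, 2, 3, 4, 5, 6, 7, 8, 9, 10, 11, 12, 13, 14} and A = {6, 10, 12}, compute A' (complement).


Universal set U = {1, 2, 3, 4, 5, 6, 7, 8, 9, 10, 11, 12, 13, 14}
Set A = {6, 10, 12}
A' = U \ A = elements in U but not in A
Checking each element of U:
1 (not in A, include), 2 (not in A, include), 3 (not in A, include), 4 (not in A, include), 5 (not in A, include), 6 (in A, exclude), 7 (not in A, include), 8 (not in A, include), 9 (not in A, include), 10 (in A, exclude), 11 (not in A, include), 12 (in A, exclude), 13 (not in A, include), 14 (not in A, include)
A' = {1, 2, 3, 4, 5, 7, 8, 9, 11, 13, 14}

{1, 2, 3, 4, 5, 7, 8, 9, 11, 13, 14}


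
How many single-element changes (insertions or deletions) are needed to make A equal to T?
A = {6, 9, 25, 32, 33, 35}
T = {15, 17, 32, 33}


Set A = {6, 9, 25, 32, 33, 35}
Set T = {15, 17, 32, 33}
Elements to remove from A (in A, not in T): {6, 9, 25, 35} → 4 removals
Elements to add to A (in T, not in A): {15, 17} → 2 additions
Total edits = 4 + 2 = 6

6


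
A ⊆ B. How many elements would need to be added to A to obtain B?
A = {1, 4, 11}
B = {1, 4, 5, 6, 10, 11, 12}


Set A = {1, 4, 11}, |A| = 3
Set B = {1, 4, 5, 6, 10, 11, 12}, |B| = 7
Since A ⊆ B: B \ A = {5, 6, 10, 12}
|B| - |A| = 7 - 3 = 4

4


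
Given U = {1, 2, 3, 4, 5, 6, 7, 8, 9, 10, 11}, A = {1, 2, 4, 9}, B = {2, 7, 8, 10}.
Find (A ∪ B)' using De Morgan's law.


U = {1, 2, 3, 4, 5, 6, 7, 8, 9, 10, 11}
A = {1, 2, 4, 9}, B = {2, 7, 8, 10}
A ∪ B = {1, 2, 4, 7, 8, 9, 10}
(A ∪ B)' = U \ (A ∪ B) = {3, 5, 6, 11}
Verification via A' ∩ B': A' = {3, 5, 6, 7, 8, 10, 11}, B' = {1, 3, 4, 5, 6, 9, 11}
A' ∩ B' = {3, 5, 6, 11} ✓

{3, 5, 6, 11}


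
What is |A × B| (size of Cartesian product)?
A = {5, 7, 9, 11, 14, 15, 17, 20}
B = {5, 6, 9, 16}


Set A = {5, 7, 9, 11, 14, 15, 17, 20} has 8 elements.
Set B = {5, 6, 9, 16} has 4 elements.
|A × B| = |A| × |B| = 8 × 4 = 32

32


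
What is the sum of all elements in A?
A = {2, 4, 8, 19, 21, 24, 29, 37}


Set A = {2, 4, 8, 19, 21, 24, 29, 37}
Sum = 2 + 4 + 8 + 19 + 21 + 24 + 29 + 37 = 144

144


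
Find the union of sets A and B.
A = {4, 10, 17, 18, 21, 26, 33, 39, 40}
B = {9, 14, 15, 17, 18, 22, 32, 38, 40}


Set A = {4, 10, 17, 18, 21, 26, 33, 39, 40}
Set B = {9, 14, 15, 17, 18, 22, 32, 38, 40}
A ∪ B includes all elements in either set.
Elements from A: {4, 10, 17, 18, 21, 26, 33, 39, 40}
Elements from B not already included: {9, 14, 15, 22, 32, 38}
A ∪ B = {4, 9, 10, 14, 15, 17, 18, 21, 22, 26, 32, 33, 38, 39, 40}

{4, 9, 10, 14, 15, 17, 18, 21, 22, 26, 32, 33, 38, 39, 40}


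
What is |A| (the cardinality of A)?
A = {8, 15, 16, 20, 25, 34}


Set A = {8, 15, 16, 20, 25, 34}
Listing elements: 8, 15, 16, 20, 25, 34
Counting: 6 elements
|A| = 6

6


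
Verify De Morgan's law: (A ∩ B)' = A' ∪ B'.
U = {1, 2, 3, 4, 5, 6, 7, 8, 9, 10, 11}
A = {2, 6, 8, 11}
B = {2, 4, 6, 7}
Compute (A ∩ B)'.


U = {1, 2, 3, 4, 5, 6, 7, 8, 9, 10, 11}
A = {2, 6, 8, 11}, B = {2, 4, 6, 7}
A ∩ B = {2, 6}
(A ∩ B)' = U \ (A ∩ B) = {1, 3, 4, 5, 7, 8, 9, 10, 11}
Verification via A' ∪ B': A' = {1, 3, 4, 5, 7, 9, 10}, B' = {1, 3, 5, 8, 9, 10, 11}
A' ∪ B' = {1, 3, 4, 5, 7, 8, 9, 10, 11} ✓

{1, 3, 4, 5, 7, 8, 9, 10, 11}


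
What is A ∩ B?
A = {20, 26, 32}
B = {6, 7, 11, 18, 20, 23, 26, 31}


Set A = {20, 26, 32}
Set B = {6, 7, 11, 18, 20, 23, 26, 31}
A ∩ B includes only elements in both sets.
Check each element of A against B:
20 ✓, 26 ✓, 32 ✗
A ∩ B = {20, 26}

{20, 26}


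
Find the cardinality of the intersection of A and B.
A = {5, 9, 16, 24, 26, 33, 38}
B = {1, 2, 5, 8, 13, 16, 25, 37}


Set A = {5, 9, 16, 24, 26, 33, 38}
Set B = {1, 2, 5, 8, 13, 16, 25, 37}
A ∩ B = {5, 16}
|A ∩ B| = 2

2


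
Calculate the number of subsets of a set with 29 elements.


The set has 29 elements.
The power set contains all possible subsets.
|P(A)| = 2^|A| = 2^29 = 536870912

536870912


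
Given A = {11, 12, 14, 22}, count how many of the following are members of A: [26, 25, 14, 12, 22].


Set A = {11, 12, 14, 22}
Candidates: [26, 25, 14, 12, 22]
Check each candidate:
26 ∉ A, 25 ∉ A, 14 ∈ A, 12 ∈ A, 22 ∈ A
Count of candidates in A: 3

3


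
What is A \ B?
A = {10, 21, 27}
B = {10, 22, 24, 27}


Set A = {10, 21, 27}
Set B = {10, 22, 24, 27}
A \ B includes elements in A that are not in B.
Check each element of A:
10 (in B, remove), 21 (not in B, keep), 27 (in B, remove)
A \ B = {21}

{21}


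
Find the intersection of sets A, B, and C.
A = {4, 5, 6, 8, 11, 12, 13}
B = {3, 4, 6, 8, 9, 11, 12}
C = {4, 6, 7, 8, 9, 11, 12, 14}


Set A = {4, 5, 6, 8, 11, 12, 13}
Set B = {3, 4, 6, 8, 9, 11, 12}
Set C = {4, 6, 7, 8, 9, 11, 12, 14}
First, A ∩ B = {4, 6, 8, 11, 12}
Then, (A ∩ B) ∩ C = {4, 6, 8, 11, 12}

{4, 6, 8, 11, 12}


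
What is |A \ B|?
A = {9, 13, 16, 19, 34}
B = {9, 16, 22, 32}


Set A = {9, 13, 16, 19, 34}
Set B = {9, 16, 22, 32}
A \ B = {13, 19, 34}
|A \ B| = 3

3


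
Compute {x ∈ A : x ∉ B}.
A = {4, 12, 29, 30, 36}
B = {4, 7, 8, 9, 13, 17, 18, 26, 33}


Set A = {4, 12, 29, 30, 36}
Set B = {4, 7, 8, 9, 13, 17, 18, 26, 33}
Check each element of A against B:
4 ∈ B, 12 ∉ B (include), 29 ∉ B (include), 30 ∉ B (include), 36 ∉ B (include)
Elements of A not in B: {12, 29, 30, 36}

{12, 29, 30, 36}


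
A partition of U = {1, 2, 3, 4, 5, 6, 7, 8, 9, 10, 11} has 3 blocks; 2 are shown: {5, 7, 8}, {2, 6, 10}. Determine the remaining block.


U = {1, 2, 3, 4, 5, 6, 7, 8, 9, 10, 11}
Shown blocks: {5, 7, 8}, {2, 6, 10}
A partition's blocks are pairwise disjoint and cover U, so the missing block = U \ (union of shown blocks).
Union of shown blocks: {2, 5, 6, 7, 8, 10}
Missing block = U \ (union) = {1, 3, 4, 9, 11}

{1, 3, 4, 9, 11}


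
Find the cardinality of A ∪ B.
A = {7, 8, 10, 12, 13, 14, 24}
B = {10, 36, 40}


Set A = {7, 8, 10, 12, 13, 14, 24}, |A| = 7
Set B = {10, 36, 40}, |B| = 3
A ∩ B = {10}, |A ∩ B| = 1
|A ∪ B| = |A| + |B| - |A ∩ B| = 7 + 3 - 1 = 9

9


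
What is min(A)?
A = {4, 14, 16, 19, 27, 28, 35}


Set A = {4, 14, 16, 19, 27, 28, 35}
Elements in ascending order: 4, 14, 16, 19, 27, 28, 35
The smallest element is 4.

4


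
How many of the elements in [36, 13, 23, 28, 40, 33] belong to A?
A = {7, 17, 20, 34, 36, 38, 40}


Set A = {7, 17, 20, 34, 36, 38, 40}
Candidates: [36, 13, 23, 28, 40, 33]
Check each candidate:
36 ∈ A, 13 ∉ A, 23 ∉ A, 28 ∉ A, 40 ∈ A, 33 ∉ A
Count of candidates in A: 2

2


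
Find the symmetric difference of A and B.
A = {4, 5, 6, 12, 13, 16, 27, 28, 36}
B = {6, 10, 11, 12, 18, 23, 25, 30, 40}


Set A = {4, 5, 6, 12, 13, 16, 27, 28, 36}
Set B = {6, 10, 11, 12, 18, 23, 25, 30, 40}
A △ B = (A \ B) ∪ (B \ A)
Elements in A but not B: {4, 5, 13, 16, 27, 28, 36}
Elements in B but not A: {10, 11, 18, 23, 25, 30, 40}
A △ B = {4, 5, 10, 11, 13, 16, 18, 23, 25, 27, 28, 30, 36, 40}

{4, 5, 10, 11, 13, 16, 18, 23, 25, 27, 28, 30, 36, 40}


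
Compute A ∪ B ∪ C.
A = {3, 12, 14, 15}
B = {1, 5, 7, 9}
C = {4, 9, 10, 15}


Set A = {3, 12, 14, 15}
Set B = {1, 5, 7, 9}
Set C = {4, 9, 10, 15}
First, A ∪ B = {1, 3, 5, 7, 9, 12, 14, 15}
Then, (A ∪ B) ∪ C = {1, 3, 4, 5, 7, 9, 10, 12, 14, 15}

{1, 3, 4, 5, 7, 9, 10, 12, 14, 15}


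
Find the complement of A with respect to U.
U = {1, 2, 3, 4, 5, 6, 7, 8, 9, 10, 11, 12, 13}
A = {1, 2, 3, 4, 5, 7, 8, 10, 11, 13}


Universal set U = {1, 2, 3, 4, 5, 6, 7, 8, 9, 10, 11, 12, 13}
Set A = {1, 2, 3, 4, 5, 7, 8, 10, 11, 13}
A' = U \ A = elements in U but not in A
Checking each element of U:
1 (in A, exclude), 2 (in A, exclude), 3 (in A, exclude), 4 (in A, exclude), 5 (in A, exclude), 6 (not in A, include), 7 (in A, exclude), 8 (in A, exclude), 9 (not in A, include), 10 (in A, exclude), 11 (in A, exclude), 12 (not in A, include), 13 (in A, exclude)
A' = {6, 9, 12}

{6, 9, 12}


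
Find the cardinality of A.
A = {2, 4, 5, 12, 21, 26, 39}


Set A = {2, 4, 5, 12, 21, 26, 39}
Listing elements: 2, 4, 5, 12, 21, 26, 39
Counting: 7 elements
|A| = 7

7


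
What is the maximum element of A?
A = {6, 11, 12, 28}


Set A = {6, 11, 12, 28}
Elements in ascending order: 6, 11, 12, 28
The largest element is 28.

28


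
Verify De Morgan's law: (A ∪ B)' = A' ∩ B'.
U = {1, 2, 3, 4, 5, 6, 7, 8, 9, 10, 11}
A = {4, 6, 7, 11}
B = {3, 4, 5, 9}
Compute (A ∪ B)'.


U = {1, 2, 3, 4, 5, 6, 7, 8, 9, 10, 11}
A = {4, 6, 7, 11}, B = {3, 4, 5, 9}
A ∪ B = {3, 4, 5, 6, 7, 9, 11}
(A ∪ B)' = U \ (A ∪ B) = {1, 2, 8, 10}
Verification via A' ∩ B': A' = {1, 2, 3, 5, 8, 9, 10}, B' = {1, 2, 6, 7, 8, 10, 11}
A' ∩ B' = {1, 2, 8, 10} ✓

{1, 2, 8, 10}


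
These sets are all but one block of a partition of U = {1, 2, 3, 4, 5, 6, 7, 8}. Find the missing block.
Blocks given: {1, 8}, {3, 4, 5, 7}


U = {1, 2, 3, 4, 5, 6, 7, 8}
Shown blocks: {1, 8}, {3, 4, 5, 7}
A partition's blocks are pairwise disjoint and cover U, so the missing block = U \ (union of shown blocks).
Union of shown blocks: {1, 3, 4, 5, 7, 8}
Missing block = U \ (union) = {2, 6}

{2, 6}


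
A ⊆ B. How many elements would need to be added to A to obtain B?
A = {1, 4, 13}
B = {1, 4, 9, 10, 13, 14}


Set A = {1, 4, 13}, |A| = 3
Set B = {1, 4, 9, 10, 13, 14}, |B| = 6
Since A ⊆ B: B \ A = {9, 10, 14}
|B| - |A| = 6 - 3 = 3

3


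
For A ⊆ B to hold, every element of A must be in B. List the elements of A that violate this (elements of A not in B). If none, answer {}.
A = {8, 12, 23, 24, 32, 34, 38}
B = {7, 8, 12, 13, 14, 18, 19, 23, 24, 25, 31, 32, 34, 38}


Set A = {8, 12, 23, 24, 32, 34, 38}
Set B = {7, 8, 12, 13, 14, 18, 19, 23, 24, 25, 31, 32, 34, 38}
Check each element of A against B:
8 ∈ B, 12 ∈ B, 23 ∈ B, 24 ∈ B, 32 ∈ B, 34 ∈ B, 38 ∈ B
Elements of A not in B: {}

{}


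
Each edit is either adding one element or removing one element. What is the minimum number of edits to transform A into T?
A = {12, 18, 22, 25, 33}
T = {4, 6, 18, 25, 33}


Set A = {12, 18, 22, 25, 33}
Set T = {4, 6, 18, 25, 33}
Elements to remove from A (in A, not in T): {12, 22} → 2 removals
Elements to add to A (in T, not in A): {4, 6} → 2 additions
Total edits = 2 + 2 = 4

4


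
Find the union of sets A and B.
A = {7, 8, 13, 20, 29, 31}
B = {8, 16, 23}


Set A = {7, 8, 13, 20, 29, 31}
Set B = {8, 16, 23}
A ∪ B includes all elements in either set.
Elements from A: {7, 8, 13, 20, 29, 31}
Elements from B not already included: {16, 23}
A ∪ B = {7, 8, 13, 16, 20, 23, 29, 31}

{7, 8, 13, 16, 20, 23, 29, 31}


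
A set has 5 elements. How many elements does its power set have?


The set has 5 elements.
The power set contains all possible subsets.
|P(A)| = 2^|A| = 2^5 = 32

32


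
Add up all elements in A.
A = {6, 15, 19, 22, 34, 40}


Set A = {6, 15, 19, 22, 34, 40}
Sum = 6 + 15 + 19 + 22 + 34 + 40 = 136

136


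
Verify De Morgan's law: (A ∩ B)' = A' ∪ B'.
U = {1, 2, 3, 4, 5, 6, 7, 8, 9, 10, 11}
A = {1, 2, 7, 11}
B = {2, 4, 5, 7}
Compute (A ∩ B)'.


U = {1, 2, 3, 4, 5, 6, 7, 8, 9, 10, 11}
A = {1, 2, 7, 11}, B = {2, 4, 5, 7}
A ∩ B = {2, 7}
(A ∩ B)' = U \ (A ∩ B) = {1, 3, 4, 5, 6, 8, 9, 10, 11}
Verification via A' ∪ B': A' = {3, 4, 5, 6, 8, 9, 10}, B' = {1, 3, 6, 8, 9, 10, 11}
A' ∪ B' = {1, 3, 4, 5, 6, 8, 9, 10, 11} ✓

{1, 3, 4, 5, 6, 8, 9, 10, 11}


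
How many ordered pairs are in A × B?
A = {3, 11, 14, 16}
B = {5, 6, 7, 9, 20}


Set A = {3, 11, 14, 16} has 4 elements.
Set B = {5, 6, 7, 9, 20} has 5 elements.
|A × B| = |A| × |B| = 4 × 5 = 20

20


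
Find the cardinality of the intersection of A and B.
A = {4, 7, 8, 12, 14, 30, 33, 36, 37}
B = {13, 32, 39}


Set A = {4, 7, 8, 12, 14, 30, 33, 36, 37}
Set B = {13, 32, 39}
A ∩ B = {}
|A ∩ B| = 0

0


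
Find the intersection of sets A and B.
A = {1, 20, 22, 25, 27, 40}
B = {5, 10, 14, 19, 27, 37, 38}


Set A = {1, 20, 22, 25, 27, 40}
Set B = {5, 10, 14, 19, 27, 37, 38}
A ∩ B includes only elements in both sets.
Check each element of A against B:
1 ✗, 20 ✗, 22 ✗, 25 ✗, 27 ✓, 40 ✗
A ∩ B = {27}

{27}


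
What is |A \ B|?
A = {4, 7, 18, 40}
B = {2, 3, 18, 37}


Set A = {4, 7, 18, 40}
Set B = {2, 3, 18, 37}
A \ B = {4, 7, 40}
|A \ B| = 3

3


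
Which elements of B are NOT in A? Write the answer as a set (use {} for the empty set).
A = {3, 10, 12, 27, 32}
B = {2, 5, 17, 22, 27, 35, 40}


Set A = {3, 10, 12, 27, 32}
Set B = {2, 5, 17, 22, 27, 35, 40}
Check each element of B against A:
2 ∉ A (include), 5 ∉ A (include), 17 ∉ A (include), 22 ∉ A (include), 27 ∈ A, 35 ∉ A (include), 40 ∉ A (include)
Elements of B not in A: {2, 5, 17, 22, 35, 40}

{2, 5, 17, 22, 35, 40}


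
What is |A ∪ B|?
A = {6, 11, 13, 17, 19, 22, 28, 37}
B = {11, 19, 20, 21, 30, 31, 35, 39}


Set A = {6, 11, 13, 17, 19, 22, 28, 37}, |A| = 8
Set B = {11, 19, 20, 21, 30, 31, 35, 39}, |B| = 8
A ∩ B = {11, 19}, |A ∩ B| = 2
|A ∪ B| = |A| + |B| - |A ∩ B| = 8 + 8 - 2 = 14

14


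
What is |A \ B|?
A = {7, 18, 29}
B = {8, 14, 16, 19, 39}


Set A = {7, 18, 29}
Set B = {8, 14, 16, 19, 39}
A \ B = {7, 18, 29}
|A \ B| = 3

3


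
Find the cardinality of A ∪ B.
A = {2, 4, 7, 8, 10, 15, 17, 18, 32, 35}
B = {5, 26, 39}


Set A = {2, 4, 7, 8, 10, 15, 17, 18, 32, 35}, |A| = 10
Set B = {5, 26, 39}, |B| = 3
A ∩ B = {}, |A ∩ B| = 0
|A ∪ B| = |A| + |B| - |A ∩ B| = 10 + 3 - 0 = 13

13


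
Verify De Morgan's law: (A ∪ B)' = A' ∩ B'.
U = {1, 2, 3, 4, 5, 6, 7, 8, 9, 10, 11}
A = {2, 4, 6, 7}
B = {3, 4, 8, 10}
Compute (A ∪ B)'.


U = {1, 2, 3, 4, 5, 6, 7, 8, 9, 10, 11}
A = {2, 4, 6, 7}, B = {3, 4, 8, 10}
A ∪ B = {2, 3, 4, 6, 7, 8, 10}
(A ∪ B)' = U \ (A ∪ B) = {1, 5, 9, 11}
Verification via A' ∩ B': A' = {1, 3, 5, 8, 9, 10, 11}, B' = {1, 2, 5, 6, 7, 9, 11}
A' ∩ B' = {1, 5, 9, 11} ✓

{1, 5, 9, 11}


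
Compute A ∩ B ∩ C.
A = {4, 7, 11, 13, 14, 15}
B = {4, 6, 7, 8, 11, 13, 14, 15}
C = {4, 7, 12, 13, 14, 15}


Set A = {4, 7, 11, 13, 14, 15}
Set B = {4, 6, 7, 8, 11, 13, 14, 15}
Set C = {4, 7, 12, 13, 14, 15}
First, A ∩ B = {4, 7, 11, 13, 14, 15}
Then, (A ∩ B) ∩ C = {4, 7, 13, 14, 15}

{4, 7, 13, 14, 15}


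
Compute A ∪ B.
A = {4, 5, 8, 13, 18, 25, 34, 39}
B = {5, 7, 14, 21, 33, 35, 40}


Set A = {4, 5, 8, 13, 18, 25, 34, 39}
Set B = {5, 7, 14, 21, 33, 35, 40}
A ∪ B includes all elements in either set.
Elements from A: {4, 5, 8, 13, 18, 25, 34, 39}
Elements from B not already included: {7, 14, 21, 33, 35, 40}
A ∪ B = {4, 5, 7, 8, 13, 14, 18, 21, 25, 33, 34, 35, 39, 40}

{4, 5, 7, 8, 13, 14, 18, 21, 25, 33, 34, 35, 39, 40}


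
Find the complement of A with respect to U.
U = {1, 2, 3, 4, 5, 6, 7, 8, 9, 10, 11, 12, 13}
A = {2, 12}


Universal set U = {1, 2, 3, 4, 5, 6, 7, 8, 9, 10, 11, 12, 13}
Set A = {2, 12}
A' = U \ A = elements in U but not in A
Checking each element of U:
1 (not in A, include), 2 (in A, exclude), 3 (not in A, include), 4 (not in A, include), 5 (not in A, include), 6 (not in A, include), 7 (not in A, include), 8 (not in A, include), 9 (not in A, include), 10 (not in A, include), 11 (not in A, include), 12 (in A, exclude), 13 (not in A, include)
A' = {1, 3, 4, 5, 6, 7, 8, 9, 10, 11, 13}

{1, 3, 4, 5, 6, 7, 8, 9, 10, 11, 13}


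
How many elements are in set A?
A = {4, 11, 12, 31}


Set A = {4, 11, 12, 31}
Listing elements: 4, 11, 12, 31
Counting: 4 elements
|A| = 4

4


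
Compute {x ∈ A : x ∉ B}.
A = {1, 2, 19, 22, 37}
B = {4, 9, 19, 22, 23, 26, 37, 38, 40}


Set A = {1, 2, 19, 22, 37}
Set B = {4, 9, 19, 22, 23, 26, 37, 38, 40}
Check each element of A against B:
1 ∉ B (include), 2 ∉ B (include), 19 ∈ B, 22 ∈ B, 37 ∈ B
Elements of A not in B: {1, 2}

{1, 2}


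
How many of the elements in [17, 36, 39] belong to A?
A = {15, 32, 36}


Set A = {15, 32, 36}
Candidates: [17, 36, 39]
Check each candidate:
17 ∉ A, 36 ∈ A, 39 ∉ A
Count of candidates in A: 1

1


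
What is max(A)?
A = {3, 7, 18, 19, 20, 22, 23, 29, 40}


Set A = {3, 7, 18, 19, 20, 22, 23, 29, 40}
Elements in ascending order: 3, 7, 18, 19, 20, 22, 23, 29, 40
The largest element is 40.

40


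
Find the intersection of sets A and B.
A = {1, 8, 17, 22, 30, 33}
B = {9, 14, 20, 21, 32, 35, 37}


Set A = {1, 8, 17, 22, 30, 33}
Set B = {9, 14, 20, 21, 32, 35, 37}
A ∩ B includes only elements in both sets.
Check each element of A against B:
1 ✗, 8 ✗, 17 ✗, 22 ✗, 30 ✗, 33 ✗
A ∩ B = {}

{}


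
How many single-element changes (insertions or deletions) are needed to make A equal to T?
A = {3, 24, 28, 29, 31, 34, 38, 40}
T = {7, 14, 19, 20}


Set A = {3, 24, 28, 29, 31, 34, 38, 40}
Set T = {7, 14, 19, 20}
Elements to remove from A (in A, not in T): {3, 24, 28, 29, 31, 34, 38, 40} → 8 removals
Elements to add to A (in T, not in A): {7, 14, 19, 20} → 4 additions
Total edits = 8 + 4 = 12

12


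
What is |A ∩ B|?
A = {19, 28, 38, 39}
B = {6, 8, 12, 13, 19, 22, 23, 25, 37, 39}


Set A = {19, 28, 38, 39}
Set B = {6, 8, 12, 13, 19, 22, 23, 25, 37, 39}
A ∩ B = {19, 39}
|A ∩ B| = 2

2


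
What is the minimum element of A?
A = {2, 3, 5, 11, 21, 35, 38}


Set A = {2, 3, 5, 11, 21, 35, 38}
Elements in ascending order: 2, 3, 5, 11, 21, 35, 38
The smallest element is 2.

2


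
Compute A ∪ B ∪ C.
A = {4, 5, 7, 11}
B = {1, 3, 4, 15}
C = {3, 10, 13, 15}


Set A = {4, 5, 7, 11}
Set B = {1, 3, 4, 15}
Set C = {3, 10, 13, 15}
First, A ∪ B = {1, 3, 4, 5, 7, 11, 15}
Then, (A ∪ B) ∪ C = {1, 3, 4, 5, 7, 10, 11, 13, 15}

{1, 3, 4, 5, 7, 10, 11, 13, 15}


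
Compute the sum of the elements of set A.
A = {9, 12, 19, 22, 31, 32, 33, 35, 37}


Set A = {9, 12, 19, 22, 31, 32, 33, 35, 37}
Sum = 9 + 12 + 19 + 22 + 31 + 32 + 33 + 35 + 37 = 230

230


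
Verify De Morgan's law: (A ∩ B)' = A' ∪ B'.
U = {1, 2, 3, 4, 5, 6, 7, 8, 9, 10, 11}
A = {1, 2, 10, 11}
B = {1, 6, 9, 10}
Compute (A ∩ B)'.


U = {1, 2, 3, 4, 5, 6, 7, 8, 9, 10, 11}
A = {1, 2, 10, 11}, B = {1, 6, 9, 10}
A ∩ B = {1, 10}
(A ∩ B)' = U \ (A ∩ B) = {2, 3, 4, 5, 6, 7, 8, 9, 11}
Verification via A' ∪ B': A' = {3, 4, 5, 6, 7, 8, 9}, B' = {2, 3, 4, 5, 7, 8, 11}
A' ∪ B' = {2, 3, 4, 5, 6, 7, 8, 9, 11} ✓

{2, 3, 4, 5, 6, 7, 8, 9, 11}


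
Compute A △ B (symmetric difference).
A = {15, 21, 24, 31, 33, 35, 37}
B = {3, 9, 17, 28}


Set A = {15, 21, 24, 31, 33, 35, 37}
Set B = {3, 9, 17, 28}
A △ B = (A \ B) ∪ (B \ A)
Elements in A but not B: {15, 21, 24, 31, 33, 35, 37}
Elements in B but not A: {3, 9, 17, 28}
A △ B = {3, 9, 15, 17, 21, 24, 28, 31, 33, 35, 37}

{3, 9, 15, 17, 21, 24, 28, 31, 33, 35, 37}


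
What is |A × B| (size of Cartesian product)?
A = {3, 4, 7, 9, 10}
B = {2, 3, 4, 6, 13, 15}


Set A = {3, 4, 7, 9, 10} has 5 elements.
Set B = {2, 3, 4, 6, 13, 15} has 6 elements.
|A × B| = |A| × |B| = 5 × 6 = 30

30


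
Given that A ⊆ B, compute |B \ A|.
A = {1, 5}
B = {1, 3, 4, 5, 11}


Set A = {1, 5}, |A| = 2
Set B = {1, 3, 4, 5, 11}, |B| = 5
Since A ⊆ B: B \ A = {3, 4, 11}
|B| - |A| = 5 - 2 = 3

3


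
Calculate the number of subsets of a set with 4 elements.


The set has 4 elements.
The power set contains all possible subsets.
|P(A)| = 2^|A| = 2^4 = 16

16


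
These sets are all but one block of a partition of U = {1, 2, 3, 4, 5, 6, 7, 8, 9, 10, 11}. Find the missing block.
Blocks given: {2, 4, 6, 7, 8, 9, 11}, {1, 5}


U = {1, 2, 3, 4, 5, 6, 7, 8, 9, 10, 11}
Shown blocks: {2, 4, 6, 7, 8, 9, 11}, {1, 5}
A partition's blocks are pairwise disjoint and cover U, so the missing block = U \ (union of shown blocks).
Union of shown blocks: {1, 2, 4, 5, 6, 7, 8, 9, 11}
Missing block = U \ (union) = {3, 10}

{3, 10}


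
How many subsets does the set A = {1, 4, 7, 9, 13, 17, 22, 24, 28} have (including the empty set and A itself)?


Set A = {1, 4, 7, 9, 13, 17, 22, 24, 28}
|A| = 9
The power set P(A) contains all subsets of A.
|P(A)| = 2^|A| = 2^9 = 512

512


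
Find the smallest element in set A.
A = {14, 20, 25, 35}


Set A = {14, 20, 25, 35}
Elements in ascending order: 14, 20, 25, 35
The smallest element is 14.

14


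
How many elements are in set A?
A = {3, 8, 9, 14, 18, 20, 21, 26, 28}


Set A = {3, 8, 9, 14, 18, 20, 21, 26, 28}
Listing elements: 3, 8, 9, 14, 18, 20, 21, 26, 28
Counting: 9 elements
|A| = 9

9


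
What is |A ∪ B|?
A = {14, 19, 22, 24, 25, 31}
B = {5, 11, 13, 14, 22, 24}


Set A = {14, 19, 22, 24, 25, 31}, |A| = 6
Set B = {5, 11, 13, 14, 22, 24}, |B| = 6
A ∩ B = {14, 22, 24}, |A ∩ B| = 3
|A ∪ B| = |A| + |B| - |A ∩ B| = 6 + 6 - 3 = 9

9


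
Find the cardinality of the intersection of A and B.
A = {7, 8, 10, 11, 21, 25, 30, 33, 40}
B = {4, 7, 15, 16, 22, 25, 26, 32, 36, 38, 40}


Set A = {7, 8, 10, 11, 21, 25, 30, 33, 40}
Set B = {4, 7, 15, 16, 22, 25, 26, 32, 36, 38, 40}
A ∩ B = {7, 25, 40}
|A ∩ B| = 3

3


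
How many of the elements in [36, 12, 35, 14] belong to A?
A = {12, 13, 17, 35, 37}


Set A = {12, 13, 17, 35, 37}
Candidates: [36, 12, 35, 14]
Check each candidate:
36 ∉ A, 12 ∈ A, 35 ∈ A, 14 ∉ A
Count of candidates in A: 2

2


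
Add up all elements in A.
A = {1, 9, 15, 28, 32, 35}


Set A = {1, 9, 15, 28, 32, 35}
Sum = 1 + 9 + 15 + 28 + 32 + 35 = 120

120


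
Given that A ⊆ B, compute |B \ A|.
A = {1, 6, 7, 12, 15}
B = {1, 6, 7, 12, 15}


Set A = {1, 6, 7, 12, 15}, |A| = 5
Set B = {1, 6, 7, 12, 15}, |B| = 5
Since A ⊆ B: B \ A = {}
|B| - |A| = 5 - 5 = 0

0


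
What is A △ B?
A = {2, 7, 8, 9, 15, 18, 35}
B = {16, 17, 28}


Set A = {2, 7, 8, 9, 15, 18, 35}
Set B = {16, 17, 28}
A △ B = (A \ B) ∪ (B \ A)
Elements in A but not B: {2, 7, 8, 9, 15, 18, 35}
Elements in B but not A: {16, 17, 28}
A △ B = {2, 7, 8, 9, 15, 16, 17, 18, 28, 35}

{2, 7, 8, 9, 15, 16, 17, 18, 28, 35}


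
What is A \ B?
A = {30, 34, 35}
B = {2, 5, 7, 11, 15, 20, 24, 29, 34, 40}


Set A = {30, 34, 35}
Set B = {2, 5, 7, 11, 15, 20, 24, 29, 34, 40}
A \ B includes elements in A that are not in B.
Check each element of A:
30 (not in B, keep), 34 (in B, remove), 35 (not in B, keep)
A \ B = {30, 35}

{30, 35}


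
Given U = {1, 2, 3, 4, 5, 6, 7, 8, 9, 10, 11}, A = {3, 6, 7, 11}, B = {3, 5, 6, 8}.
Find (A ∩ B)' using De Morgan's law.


U = {1, 2, 3, 4, 5, 6, 7, 8, 9, 10, 11}
A = {3, 6, 7, 11}, B = {3, 5, 6, 8}
A ∩ B = {3, 6}
(A ∩ B)' = U \ (A ∩ B) = {1, 2, 4, 5, 7, 8, 9, 10, 11}
Verification via A' ∪ B': A' = {1, 2, 4, 5, 8, 9, 10}, B' = {1, 2, 4, 7, 9, 10, 11}
A' ∪ B' = {1, 2, 4, 5, 7, 8, 9, 10, 11} ✓

{1, 2, 4, 5, 7, 8, 9, 10, 11}


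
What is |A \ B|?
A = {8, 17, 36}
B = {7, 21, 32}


Set A = {8, 17, 36}
Set B = {7, 21, 32}
A \ B = {8, 17, 36}
|A \ B| = 3

3


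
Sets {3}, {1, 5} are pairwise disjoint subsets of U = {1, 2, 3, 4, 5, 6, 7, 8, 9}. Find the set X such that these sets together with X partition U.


U = {1, 2, 3, 4, 5, 6, 7, 8, 9}
Shown blocks: {3}, {1, 5}
A partition's blocks are pairwise disjoint and cover U, so the missing block = U \ (union of shown blocks).
Union of shown blocks: {1, 3, 5}
Missing block = U \ (union) = {2, 4, 6, 7, 8, 9}

{2, 4, 6, 7, 8, 9}


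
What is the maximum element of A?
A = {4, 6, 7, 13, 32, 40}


Set A = {4, 6, 7, 13, 32, 40}
Elements in ascending order: 4, 6, 7, 13, 32, 40
The largest element is 40.

40


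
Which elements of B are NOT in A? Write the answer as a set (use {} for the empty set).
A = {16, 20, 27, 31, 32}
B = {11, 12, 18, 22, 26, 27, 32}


Set A = {16, 20, 27, 31, 32}
Set B = {11, 12, 18, 22, 26, 27, 32}
Check each element of B against A:
11 ∉ A (include), 12 ∉ A (include), 18 ∉ A (include), 22 ∉ A (include), 26 ∉ A (include), 27 ∈ A, 32 ∈ A
Elements of B not in A: {11, 12, 18, 22, 26}

{11, 12, 18, 22, 26}


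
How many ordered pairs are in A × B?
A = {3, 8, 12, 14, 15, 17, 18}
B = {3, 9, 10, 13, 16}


Set A = {3, 8, 12, 14, 15, 17, 18} has 7 elements.
Set B = {3, 9, 10, 13, 16} has 5 elements.
|A × B| = |A| × |B| = 7 × 5 = 35

35


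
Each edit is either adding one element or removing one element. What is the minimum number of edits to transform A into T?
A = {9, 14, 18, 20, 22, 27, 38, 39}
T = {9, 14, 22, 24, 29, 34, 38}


Set A = {9, 14, 18, 20, 22, 27, 38, 39}
Set T = {9, 14, 22, 24, 29, 34, 38}
Elements to remove from A (in A, not in T): {18, 20, 27, 39} → 4 removals
Elements to add to A (in T, not in A): {24, 29, 34} → 3 additions
Total edits = 4 + 3 = 7

7


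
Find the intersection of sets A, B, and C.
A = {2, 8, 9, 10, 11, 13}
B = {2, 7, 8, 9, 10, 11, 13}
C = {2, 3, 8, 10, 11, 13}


Set A = {2, 8, 9, 10, 11, 13}
Set B = {2, 7, 8, 9, 10, 11, 13}
Set C = {2, 3, 8, 10, 11, 13}
First, A ∩ B = {2, 8, 9, 10, 11, 13}
Then, (A ∩ B) ∩ C = {2, 8, 10, 11, 13}

{2, 8, 10, 11, 13}


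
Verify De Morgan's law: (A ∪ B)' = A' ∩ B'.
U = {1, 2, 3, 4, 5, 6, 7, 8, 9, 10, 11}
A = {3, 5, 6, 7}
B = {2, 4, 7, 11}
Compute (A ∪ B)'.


U = {1, 2, 3, 4, 5, 6, 7, 8, 9, 10, 11}
A = {3, 5, 6, 7}, B = {2, 4, 7, 11}
A ∪ B = {2, 3, 4, 5, 6, 7, 11}
(A ∪ B)' = U \ (A ∪ B) = {1, 8, 9, 10}
Verification via A' ∩ B': A' = {1, 2, 4, 8, 9, 10, 11}, B' = {1, 3, 5, 6, 8, 9, 10}
A' ∩ B' = {1, 8, 9, 10} ✓

{1, 8, 9, 10}


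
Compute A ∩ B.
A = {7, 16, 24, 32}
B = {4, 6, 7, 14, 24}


Set A = {7, 16, 24, 32}
Set B = {4, 6, 7, 14, 24}
A ∩ B includes only elements in both sets.
Check each element of A against B:
7 ✓, 16 ✗, 24 ✓, 32 ✗
A ∩ B = {7, 24}

{7, 24}


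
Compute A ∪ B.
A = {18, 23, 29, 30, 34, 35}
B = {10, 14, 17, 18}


Set A = {18, 23, 29, 30, 34, 35}
Set B = {10, 14, 17, 18}
A ∪ B includes all elements in either set.
Elements from A: {18, 23, 29, 30, 34, 35}
Elements from B not already included: {10, 14, 17}
A ∪ B = {10, 14, 17, 18, 23, 29, 30, 34, 35}

{10, 14, 17, 18, 23, 29, 30, 34, 35}


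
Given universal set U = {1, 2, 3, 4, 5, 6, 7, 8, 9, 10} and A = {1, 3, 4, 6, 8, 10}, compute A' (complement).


Universal set U = {1, 2, 3, 4, 5, 6, 7, 8, 9, 10}
Set A = {1, 3, 4, 6, 8, 10}
A' = U \ A = elements in U but not in A
Checking each element of U:
1 (in A, exclude), 2 (not in A, include), 3 (in A, exclude), 4 (in A, exclude), 5 (not in A, include), 6 (in A, exclude), 7 (not in A, include), 8 (in A, exclude), 9 (not in A, include), 10 (in A, exclude)
A' = {2, 5, 7, 9}

{2, 5, 7, 9}


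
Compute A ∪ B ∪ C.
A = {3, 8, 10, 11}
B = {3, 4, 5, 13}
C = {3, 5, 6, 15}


Set A = {3, 8, 10, 11}
Set B = {3, 4, 5, 13}
Set C = {3, 5, 6, 15}
First, A ∪ B = {3, 4, 5, 8, 10, 11, 13}
Then, (A ∪ B) ∪ C = {3, 4, 5, 6, 8, 10, 11, 13, 15}

{3, 4, 5, 6, 8, 10, 11, 13, 15}


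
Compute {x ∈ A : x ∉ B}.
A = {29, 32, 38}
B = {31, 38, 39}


Set A = {29, 32, 38}
Set B = {31, 38, 39}
Check each element of A against B:
29 ∉ B (include), 32 ∉ B (include), 38 ∈ B
Elements of A not in B: {29, 32}

{29, 32}


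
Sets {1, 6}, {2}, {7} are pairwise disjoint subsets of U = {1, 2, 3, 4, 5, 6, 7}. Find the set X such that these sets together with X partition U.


U = {1, 2, 3, 4, 5, 6, 7}
Shown blocks: {1, 6}, {2}, {7}
A partition's blocks are pairwise disjoint and cover U, so the missing block = U \ (union of shown blocks).
Union of shown blocks: {1, 2, 6, 7}
Missing block = U \ (union) = {3, 4, 5}

{3, 4, 5}


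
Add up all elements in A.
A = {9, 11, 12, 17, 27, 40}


Set A = {9, 11, 12, 17, 27, 40}
Sum = 9 + 11 + 12 + 17 + 27 + 40 = 116

116


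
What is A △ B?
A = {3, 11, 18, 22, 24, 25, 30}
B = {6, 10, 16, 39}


Set A = {3, 11, 18, 22, 24, 25, 30}
Set B = {6, 10, 16, 39}
A △ B = (A \ B) ∪ (B \ A)
Elements in A but not B: {3, 11, 18, 22, 24, 25, 30}
Elements in B but not A: {6, 10, 16, 39}
A △ B = {3, 6, 10, 11, 16, 18, 22, 24, 25, 30, 39}

{3, 6, 10, 11, 16, 18, 22, 24, 25, 30, 39}


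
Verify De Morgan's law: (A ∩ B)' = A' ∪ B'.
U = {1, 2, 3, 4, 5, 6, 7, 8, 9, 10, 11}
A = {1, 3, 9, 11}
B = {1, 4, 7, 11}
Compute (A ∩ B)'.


U = {1, 2, 3, 4, 5, 6, 7, 8, 9, 10, 11}
A = {1, 3, 9, 11}, B = {1, 4, 7, 11}
A ∩ B = {1, 11}
(A ∩ B)' = U \ (A ∩ B) = {2, 3, 4, 5, 6, 7, 8, 9, 10}
Verification via A' ∪ B': A' = {2, 4, 5, 6, 7, 8, 10}, B' = {2, 3, 5, 6, 8, 9, 10}
A' ∪ B' = {2, 3, 4, 5, 6, 7, 8, 9, 10} ✓

{2, 3, 4, 5, 6, 7, 8, 9, 10}


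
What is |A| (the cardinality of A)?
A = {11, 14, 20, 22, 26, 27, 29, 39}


Set A = {11, 14, 20, 22, 26, 27, 29, 39}
Listing elements: 11, 14, 20, 22, 26, 27, 29, 39
Counting: 8 elements
|A| = 8

8


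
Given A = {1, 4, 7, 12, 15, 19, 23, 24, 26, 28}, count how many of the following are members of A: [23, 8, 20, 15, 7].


Set A = {1, 4, 7, 12, 15, 19, 23, 24, 26, 28}
Candidates: [23, 8, 20, 15, 7]
Check each candidate:
23 ∈ A, 8 ∉ A, 20 ∉ A, 15 ∈ A, 7 ∈ A
Count of candidates in A: 3

3


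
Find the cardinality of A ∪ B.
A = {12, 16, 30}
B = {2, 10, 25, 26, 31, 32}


Set A = {12, 16, 30}, |A| = 3
Set B = {2, 10, 25, 26, 31, 32}, |B| = 6
A ∩ B = {}, |A ∩ B| = 0
|A ∪ B| = |A| + |B| - |A ∩ B| = 3 + 6 - 0 = 9

9


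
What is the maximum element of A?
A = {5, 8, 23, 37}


Set A = {5, 8, 23, 37}
Elements in ascending order: 5, 8, 23, 37
The largest element is 37.

37


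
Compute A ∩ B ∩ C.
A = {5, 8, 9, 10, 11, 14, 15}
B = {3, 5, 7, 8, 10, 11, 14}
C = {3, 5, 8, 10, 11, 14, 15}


Set A = {5, 8, 9, 10, 11, 14, 15}
Set B = {3, 5, 7, 8, 10, 11, 14}
Set C = {3, 5, 8, 10, 11, 14, 15}
First, A ∩ B = {5, 8, 10, 11, 14}
Then, (A ∩ B) ∩ C = {5, 8, 10, 11, 14}

{5, 8, 10, 11, 14}


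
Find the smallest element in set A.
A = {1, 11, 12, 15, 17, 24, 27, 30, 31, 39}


Set A = {1, 11, 12, 15, 17, 24, 27, 30, 31, 39}
Elements in ascending order: 1, 11, 12, 15, 17, 24, 27, 30, 31, 39
The smallest element is 1.

1


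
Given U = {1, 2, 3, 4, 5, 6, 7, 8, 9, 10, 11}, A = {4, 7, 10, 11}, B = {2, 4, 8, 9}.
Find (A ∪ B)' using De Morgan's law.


U = {1, 2, 3, 4, 5, 6, 7, 8, 9, 10, 11}
A = {4, 7, 10, 11}, B = {2, 4, 8, 9}
A ∪ B = {2, 4, 7, 8, 9, 10, 11}
(A ∪ B)' = U \ (A ∪ B) = {1, 3, 5, 6}
Verification via A' ∩ B': A' = {1, 2, 3, 5, 6, 8, 9}, B' = {1, 3, 5, 6, 7, 10, 11}
A' ∩ B' = {1, 3, 5, 6} ✓

{1, 3, 5, 6}


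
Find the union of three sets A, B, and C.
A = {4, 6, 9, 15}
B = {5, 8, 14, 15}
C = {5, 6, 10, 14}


Set A = {4, 6, 9, 15}
Set B = {5, 8, 14, 15}
Set C = {5, 6, 10, 14}
First, A ∪ B = {4, 5, 6, 8, 9, 14, 15}
Then, (A ∪ B) ∪ C = {4, 5, 6, 8, 9, 10, 14, 15}

{4, 5, 6, 8, 9, 10, 14, 15}


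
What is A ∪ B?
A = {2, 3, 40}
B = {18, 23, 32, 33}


Set A = {2, 3, 40}
Set B = {18, 23, 32, 33}
A ∪ B includes all elements in either set.
Elements from A: {2, 3, 40}
Elements from B not already included: {18, 23, 32, 33}
A ∪ B = {2, 3, 18, 23, 32, 33, 40}

{2, 3, 18, 23, 32, 33, 40}


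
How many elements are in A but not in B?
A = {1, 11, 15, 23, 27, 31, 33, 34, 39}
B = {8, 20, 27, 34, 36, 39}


Set A = {1, 11, 15, 23, 27, 31, 33, 34, 39}
Set B = {8, 20, 27, 34, 36, 39}
A \ B = {1, 11, 15, 23, 31, 33}
|A \ B| = 6

6


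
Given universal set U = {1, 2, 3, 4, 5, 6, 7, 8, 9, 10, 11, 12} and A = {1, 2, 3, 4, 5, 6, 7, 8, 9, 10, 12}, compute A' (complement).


Universal set U = {1, 2, 3, 4, 5, 6, 7, 8, 9, 10, 11, 12}
Set A = {1, 2, 3, 4, 5, 6, 7, 8, 9, 10, 12}
A' = U \ A = elements in U but not in A
Checking each element of U:
1 (in A, exclude), 2 (in A, exclude), 3 (in A, exclude), 4 (in A, exclude), 5 (in A, exclude), 6 (in A, exclude), 7 (in A, exclude), 8 (in A, exclude), 9 (in A, exclude), 10 (in A, exclude), 11 (not in A, include), 12 (in A, exclude)
A' = {11}

{11}


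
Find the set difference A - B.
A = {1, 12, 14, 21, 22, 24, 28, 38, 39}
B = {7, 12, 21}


Set A = {1, 12, 14, 21, 22, 24, 28, 38, 39}
Set B = {7, 12, 21}
A \ B includes elements in A that are not in B.
Check each element of A:
1 (not in B, keep), 12 (in B, remove), 14 (not in B, keep), 21 (in B, remove), 22 (not in B, keep), 24 (not in B, keep), 28 (not in B, keep), 38 (not in B, keep), 39 (not in B, keep)
A \ B = {1, 14, 22, 24, 28, 38, 39}

{1, 14, 22, 24, 28, 38, 39}


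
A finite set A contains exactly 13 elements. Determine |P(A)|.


The set has 13 elements.
The power set contains all possible subsets.
|P(A)| = 2^|A| = 2^13 = 8192

8192


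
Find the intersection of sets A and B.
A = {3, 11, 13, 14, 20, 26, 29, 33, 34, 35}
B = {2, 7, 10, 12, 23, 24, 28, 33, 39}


Set A = {3, 11, 13, 14, 20, 26, 29, 33, 34, 35}
Set B = {2, 7, 10, 12, 23, 24, 28, 33, 39}
A ∩ B includes only elements in both sets.
Check each element of A against B:
3 ✗, 11 ✗, 13 ✗, 14 ✗, 20 ✗, 26 ✗, 29 ✗, 33 ✓, 34 ✗, 35 ✗
A ∩ B = {33}

{33}


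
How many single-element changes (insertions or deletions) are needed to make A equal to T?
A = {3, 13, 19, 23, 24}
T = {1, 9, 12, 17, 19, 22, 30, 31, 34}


Set A = {3, 13, 19, 23, 24}
Set T = {1, 9, 12, 17, 19, 22, 30, 31, 34}
Elements to remove from A (in A, not in T): {3, 13, 23, 24} → 4 removals
Elements to add to A (in T, not in A): {1, 9, 12, 17, 22, 30, 31, 34} → 8 additions
Total edits = 4 + 8 = 12

12


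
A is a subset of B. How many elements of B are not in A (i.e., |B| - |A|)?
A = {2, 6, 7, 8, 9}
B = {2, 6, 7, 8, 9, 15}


Set A = {2, 6, 7, 8, 9}, |A| = 5
Set B = {2, 6, 7, 8, 9, 15}, |B| = 6
Since A ⊆ B: B \ A = {15}
|B| - |A| = 6 - 5 = 1

1


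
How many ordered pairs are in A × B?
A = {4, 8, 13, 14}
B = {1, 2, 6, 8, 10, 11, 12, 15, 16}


Set A = {4, 8, 13, 14} has 4 elements.
Set B = {1, 2, 6, 8, 10, 11, 12, 15, 16} has 9 elements.
|A × B| = |A| × |B| = 4 × 9 = 36

36


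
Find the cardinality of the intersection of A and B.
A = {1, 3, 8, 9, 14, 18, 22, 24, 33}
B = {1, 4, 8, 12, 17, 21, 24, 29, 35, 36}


Set A = {1, 3, 8, 9, 14, 18, 22, 24, 33}
Set B = {1, 4, 8, 12, 17, 21, 24, 29, 35, 36}
A ∩ B = {1, 8, 24}
|A ∩ B| = 3

3


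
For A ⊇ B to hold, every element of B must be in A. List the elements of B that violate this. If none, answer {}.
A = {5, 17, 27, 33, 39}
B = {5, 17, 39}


Set A = {5, 17, 27, 33, 39}
Set B = {5, 17, 39}
Check each element of B against A:
5 ∈ A, 17 ∈ A, 39 ∈ A
Elements of B not in A: {}

{}


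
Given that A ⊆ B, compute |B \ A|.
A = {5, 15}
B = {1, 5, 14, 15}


Set A = {5, 15}, |A| = 2
Set B = {1, 5, 14, 15}, |B| = 4
Since A ⊆ B: B \ A = {1, 14}
|B| - |A| = 4 - 2 = 2

2


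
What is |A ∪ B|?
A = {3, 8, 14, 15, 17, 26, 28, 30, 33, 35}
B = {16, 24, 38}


Set A = {3, 8, 14, 15, 17, 26, 28, 30, 33, 35}, |A| = 10
Set B = {16, 24, 38}, |B| = 3
A ∩ B = {}, |A ∩ B| = 0
|A ∪ B| = |A| + |B| - |A ∩ B| = 10 + 3 - 0 = 13

13


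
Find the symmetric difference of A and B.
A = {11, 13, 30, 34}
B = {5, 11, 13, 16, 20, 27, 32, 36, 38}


Set A = {11, 13, 30, 34}
Set B = {5, 11, 13, 16, 20, 27, 32, 36, 38}
A △ B = (A \ B) ∪ (B \ A)
Elements in A but not B: {30, 34}
Elements in B but not A: {5, 16, 20, 27, 32, 36, 38}
A △ B = {5, 16, 20, 27, 30, 32, 34, 36, 38}

{5, 16, 20, 27, 30, 32, 34, 36, 38}


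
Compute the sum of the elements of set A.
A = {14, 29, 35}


Set A = {14, 29, 35}
Sum = 14 + 29 + 35 = 78

78


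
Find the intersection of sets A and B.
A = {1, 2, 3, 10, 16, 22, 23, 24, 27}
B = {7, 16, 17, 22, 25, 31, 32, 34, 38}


Set A = {1, 2, 3, 10, 16, 22, 23, 24, 27}
Set B = {7, 16, 17, 22, 25, 31, 32, 34, 38}
A ∩ B includes only elements in both sets.
Check each element of A against B:
1 ✗, 2 ✗, 3 ✗, 10 ✗, 16 ✓, 22 ✓, 23 ✗, 24 ✗, 27 ✗
A ∩ B = {16, 22}

{16, 22}


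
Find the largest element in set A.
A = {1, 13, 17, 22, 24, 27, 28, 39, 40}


Set A = {1, 13, 17, 22, 24, 27, 28, 39, 40}
Elements in ascending order: 1, 13, 17, 22, 24, 27, 28, 39, 40
The largest element is 40.

40


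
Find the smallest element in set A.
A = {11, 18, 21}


Set A = {11, 18, 21}
Elements in ascending order: 11, 18, 21
The smallest element is 11.

11


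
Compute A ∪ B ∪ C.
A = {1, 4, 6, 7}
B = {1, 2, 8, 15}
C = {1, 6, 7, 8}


Set A = {1, 4, 6, 7}
Set B = {1, 2, 8, 15}
Set C = {1, 6, 7, 8}
First, A ∪ B = {1, 2, 4, 6, 7, 8, 15}
Then, (A ∪ B) ∪ C = {1, 2, 4, 6, 7, 8, 15}

{1, 2, 4, 6, 7, 8, 15}


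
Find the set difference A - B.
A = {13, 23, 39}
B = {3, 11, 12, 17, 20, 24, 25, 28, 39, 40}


Set A = {13, 23, 39}
Set B = {3, 11, 12, 17, 20, 24, 25, 28, 39, 40}
A \ B includes elements in A that are not in B.
Check each element of A:
13 (not in B, keep), 23 (not in B, keep), 39 (in B, remove)
A \ B = {13, 23}

{13, 23}


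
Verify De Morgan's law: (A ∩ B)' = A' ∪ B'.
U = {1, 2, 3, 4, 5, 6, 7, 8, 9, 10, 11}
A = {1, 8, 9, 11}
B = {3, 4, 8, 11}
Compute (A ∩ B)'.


U = {1, 2, 3, 4, 5, 6, 7, 8, 9, 10, 11}
A = {1, 8, 9, 11}, B = {3, 4, 8, 11}
A ∩ B = {8, 11}
(A ∩ B)' = U \ (A ∩ B) = {1, 2, 3, 4, 5, 6, 7, 9, 10}
Verification via A' ∪ B': A' = {2, 3, 4, 5, 6, 7, 10}, B' = {1, 2, 5, 6, 7, 9, 10}
A' ∪ B' = {1, 2, 3, 4, 5, 6, 7, 9, 10} ✓

{1, 2, 3, 4, 5, 6, 7, 9, 10}


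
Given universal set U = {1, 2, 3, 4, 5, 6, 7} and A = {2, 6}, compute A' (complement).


Universal set U = {1, 2, 3, 4, 5, 6, 7}
Set A = {2, 6}
A' = U \ A = elements in U but not in A
Checking each element of U:
1 (not in A, include), 2 (in A, exclude), 3 (not in A, include), 4 (not in A, include), 5 (not in A, include), 6 (in A, exclude), 7 (not in A, include)
A' = {1, 3, 4, 5, 7}

{1, 3, 4, 5, 7}


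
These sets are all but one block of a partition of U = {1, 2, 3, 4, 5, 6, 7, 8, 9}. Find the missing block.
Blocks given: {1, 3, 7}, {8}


U = {1, 2, 3, 4, 5, 6, 7, 8, 9}
Shown blocks: {1, 3, 7}, {8}
A partition's blocks are pairwise disjoint and cover U, so the missing block = U \ (union of shown blocks).
Union of shown blocks: {1, 3, 7, 8}
Missing block = U \ (union) = {2, 4, 5, 6, 9}

{2, 4, 5, 6, 9}


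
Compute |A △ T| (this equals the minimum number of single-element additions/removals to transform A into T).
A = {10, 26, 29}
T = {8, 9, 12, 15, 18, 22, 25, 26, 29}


Set A = {10, 26, 29}
Set T = {8, 9, 12, 15, 18, 22, 25, 26, 29}
Elements to remove from A (in A, not in T): {10} → 1 removals
Elements to add to A (in T, not in A): {8, 9, 12, 15, 18, 22, 25} → 7 additions
Total edits = 1 + 7 = 8

8


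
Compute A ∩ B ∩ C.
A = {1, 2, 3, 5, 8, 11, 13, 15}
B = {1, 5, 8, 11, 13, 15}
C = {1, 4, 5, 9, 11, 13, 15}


Set A = {1, 2, 3, 5, 8, 11, 13, 15}
Set B = {1, 5, 8, 11, 13, 15}
Set C = {1, 4, 5, 9, 11, 13, 15}
First, A ∩ B = {1, 5, 8, 11, 13, 15}
Then, (A ∩ B) ∩ C = {1, 5, 11, 13, 15}

{1, 5, 11, 13, 15}


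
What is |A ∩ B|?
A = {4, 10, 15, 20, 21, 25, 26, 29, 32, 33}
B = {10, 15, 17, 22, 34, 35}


Set A = {4, 10, 15, 20, 21, 25, 26, 29, 32, 33}
Set B = {10, 15, 17, 22, 34, 35}
A ∩ B = {10, 15}
|A ∩ B| = 2

2


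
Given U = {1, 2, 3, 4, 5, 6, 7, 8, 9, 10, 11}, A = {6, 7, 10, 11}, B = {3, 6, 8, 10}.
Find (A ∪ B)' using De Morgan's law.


U = {1, 2, 3, 4, 5, 6, 7, 8, 9, 10, 11}
A = {6, 7, 10, 11}, B = {3, 6, 8, 10}
A ∪ B = {3, 6, 7, 8, 10, 11}
(A ∪ B)' = U \ (A ∪ B) = {1, 2, 4, 5, 9}
Verification via A' ∩ B': A' = {1, 2, 3, 4, 5, 8, 9}, B' = {1, 2, 4, 5, 7, 9, 11}
A' ∩ B' = {1, 2, 4, 5, 9} ✓

{1, 2, 4, 5, 9}


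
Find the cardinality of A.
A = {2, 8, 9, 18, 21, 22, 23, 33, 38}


Set A = {2, 8, 9, 18, 21, 22, 23, 33, 38}
Listing elements: 2, 8, 9, 18, 21, 22, 23, 33, 38
Counting: 9 elements
|A| = 9

9


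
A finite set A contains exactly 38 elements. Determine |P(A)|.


The set has 38 elements.
The power set contains all possible subsets.
|P(A)| = 2^|A| = 2^38 = 274877906944

274877906944


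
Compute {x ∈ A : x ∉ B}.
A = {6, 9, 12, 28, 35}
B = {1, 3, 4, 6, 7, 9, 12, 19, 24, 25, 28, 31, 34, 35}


Set A = {6, 9, 12, 28, 35}
Set B = {1, 3, 4, 6, 7, 9, 12, 19, 24, 25, 28, 31, 34, 35}
Check each element of A against B:
6 ∈ B, 9 ∈ B, 12 ∈ B, 28 ∈ B, 35 ∈ B
Elements of A not in B: {}

{}


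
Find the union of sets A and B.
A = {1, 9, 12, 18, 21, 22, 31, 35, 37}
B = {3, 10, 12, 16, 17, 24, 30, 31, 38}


Set A = {1, 9, 12, 18, 21, 22, 31, 35, 37}
Set B = {3, 10, 12, 16, 17, 24, 30, 31, 38}
A ∪ B includes all elements in either set.
Elements from A: {1, 9, 12, 18, 21, 22, 31, 35, 37}
Elements from B not already included: {3, 10, 16, 17, 24, 30, 38}
A ∪ B = {1, 3, 9, 10, 12, 16, 17, 18, 21, 22, 24, 30, 31, 35, 37, 38}

{1, 3, 9, 10, 12, 16, 17, 18, 21, 22, 24, 30, 31, 35, 37, 38}
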